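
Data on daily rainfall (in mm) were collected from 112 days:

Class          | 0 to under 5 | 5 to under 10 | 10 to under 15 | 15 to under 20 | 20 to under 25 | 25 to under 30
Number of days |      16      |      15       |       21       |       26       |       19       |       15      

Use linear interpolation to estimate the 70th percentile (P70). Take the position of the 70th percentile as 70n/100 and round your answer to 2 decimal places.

20.11

Cumulative frequencies: 16, 31, 52, 78, 97, 112
n = 112; position = 70n/100 = 78.4.
This falls in the class 20 to under 25: L = 20, F = 78, f = 19, h = 5.
70th percentile ≈ 20 + ((78.4 − 78) / 19) × 5 = 20.1053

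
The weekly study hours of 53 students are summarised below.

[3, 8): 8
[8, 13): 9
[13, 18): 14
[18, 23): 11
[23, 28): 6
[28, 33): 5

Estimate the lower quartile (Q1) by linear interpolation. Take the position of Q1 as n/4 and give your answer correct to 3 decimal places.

Cumulative frequencies: 8, 17, 31, 42, 48, 53
n = 53; position = n/4 = 13.25.
This falls in the class [8, 13): L = 8, F = 8, f = 9, h = 5.
Lower quartile ≈ 8 + ((13.25 − 8) / 9) × 5 = 10.9167

10.917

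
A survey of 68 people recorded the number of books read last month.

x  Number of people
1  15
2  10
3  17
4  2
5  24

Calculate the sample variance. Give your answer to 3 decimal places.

2.486

Values: 1, 2, 3, 4, 5
n = 68, Σfx = 214, mean = 3.1471
Σfx² = 840
Σf(x − x̄)² = Σfx² − (Σfx)²/n = 840 − 214²/68 = 166.5294
Sample variance = 166.5294 / 67 = 2.4855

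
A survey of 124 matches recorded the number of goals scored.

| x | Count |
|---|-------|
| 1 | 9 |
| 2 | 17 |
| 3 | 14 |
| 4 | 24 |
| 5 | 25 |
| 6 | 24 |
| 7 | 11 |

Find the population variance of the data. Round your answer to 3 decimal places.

Values: 1, 2, 3, 4, 5, 6, 7
n = 124, Σfx = 527, mean = 4.2500
Σfx² = 2615
Σf(x − x̄)² = Σfx² − (Σfx)²/n = 2615 − 527²/124 = 375.2500
Population variance = 375.2500 / 124 = 3.0262

3.026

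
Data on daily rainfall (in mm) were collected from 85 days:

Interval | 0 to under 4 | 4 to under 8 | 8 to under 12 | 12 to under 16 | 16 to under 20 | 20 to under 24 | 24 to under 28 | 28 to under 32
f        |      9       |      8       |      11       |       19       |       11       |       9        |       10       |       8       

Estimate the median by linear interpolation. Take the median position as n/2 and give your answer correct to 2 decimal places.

Cumulative frequencies: 9, 17, 28, 47, 58, 67, 77, 85
n = 85; position = n/2 = 42.5.
This falls in the class 12 to under 16: L = 12, F = 28, f = 19, h = 4.
Median ≈ 12 + ((42.5 − 28) / 19) × 4 = 15.0526

15.05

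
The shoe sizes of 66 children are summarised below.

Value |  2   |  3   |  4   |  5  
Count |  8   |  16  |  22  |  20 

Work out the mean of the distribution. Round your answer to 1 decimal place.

Values: 2, 3, 4, 5
Σfx = 8×2 + 16×3 + 22×4 + 20×5 = 252
n = Σf = 66
Mean = 252 / 66 = 3.8182

3.8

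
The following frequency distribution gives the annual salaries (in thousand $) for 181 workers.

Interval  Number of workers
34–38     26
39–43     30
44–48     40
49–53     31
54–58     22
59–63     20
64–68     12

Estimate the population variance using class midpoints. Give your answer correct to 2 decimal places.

Midpoints: 36, 41, 46, 51, 56, 61, 66
n = 181, Σfm = 8831, mean = 48.7901
Σfm² = 445081
Σf(m − x̄)² = Σfm² − (Σfm)²/n = 445081 − 8831²/181 = 14216.0221
Population variance = 14216.0221 / 181 = 78.5416

78.54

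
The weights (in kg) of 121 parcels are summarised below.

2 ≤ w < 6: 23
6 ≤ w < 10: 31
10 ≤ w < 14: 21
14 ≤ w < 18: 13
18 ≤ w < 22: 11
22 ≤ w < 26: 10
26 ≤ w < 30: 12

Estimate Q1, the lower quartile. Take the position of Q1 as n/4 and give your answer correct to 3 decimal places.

Cumulative frequencies: 23, 54, 75, 88, 99, 109, 121
n = 121; position = n/4 = 30.25.
This falls in the class 6 ≤ w < 10: L = 6, F = 23, f = 31, h = 4.
Lower quartile ≈ 6 + ((30.25 − 23) / 31) × 4 = 6.9355

6.935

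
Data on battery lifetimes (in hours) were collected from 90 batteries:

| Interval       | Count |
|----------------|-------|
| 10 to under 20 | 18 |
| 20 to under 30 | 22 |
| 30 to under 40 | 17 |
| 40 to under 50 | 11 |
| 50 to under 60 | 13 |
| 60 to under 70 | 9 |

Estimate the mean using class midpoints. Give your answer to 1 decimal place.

35.7

Midpoints: 15, 25, 35, 45, 55, 65
Σfm = 18×15 + 22×25 + 17×35 + 11×45 + 13×55 + 9×65 = 3210
n = Σf = 90
Mean = 3210 / 90 = 35.6667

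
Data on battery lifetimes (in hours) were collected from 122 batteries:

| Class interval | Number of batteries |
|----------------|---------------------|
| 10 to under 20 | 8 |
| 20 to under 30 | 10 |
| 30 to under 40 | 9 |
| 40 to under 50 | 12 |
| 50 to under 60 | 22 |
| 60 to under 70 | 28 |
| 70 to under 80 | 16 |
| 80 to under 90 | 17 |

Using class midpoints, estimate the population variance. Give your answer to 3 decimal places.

416.427

Midpoints: 15, 25, 35, 45, 55, 65, 75, 85
n = 122, Σfm = 6900, mean = 56.5574
Σfm² = 441050
Σf(m − x̄)² = Σfm² − (Σfm)²/n = 441050 − 6900²/122 = 50804.0984
Population variance = 50804.0984 / 122 = 416.4270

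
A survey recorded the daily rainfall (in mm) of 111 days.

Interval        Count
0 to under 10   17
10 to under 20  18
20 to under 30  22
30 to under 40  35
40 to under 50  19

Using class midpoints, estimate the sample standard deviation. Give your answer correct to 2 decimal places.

13.25

Midpoints: 5, 15, 25, 35, 45
n = 111, Σfm = 2985, mean = 26.8919
Σfm² = 99575
Σf(m − x̄)² = Σfm² − (Σfm)²/n = 99575 − 2985²/111 = 19302.7027
Sample variance = 19302.7027 / 110 = 175.4791
Standard deviation = √175.4791 = 13.2469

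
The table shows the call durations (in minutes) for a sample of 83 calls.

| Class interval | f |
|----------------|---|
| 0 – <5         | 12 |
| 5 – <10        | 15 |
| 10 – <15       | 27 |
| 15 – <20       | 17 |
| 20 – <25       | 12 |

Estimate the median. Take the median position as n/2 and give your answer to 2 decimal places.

12.69

Cumulative frequencies: 12, 27, 54, 71, 83
n = 83; position = n/2 = 41.5.
This falls in the class 10 – <15: L = 10, F = 27, f = 27, h = 5.
Median ≈ 10 + ((41.5 − 27) / 27) × 5 = 12.6852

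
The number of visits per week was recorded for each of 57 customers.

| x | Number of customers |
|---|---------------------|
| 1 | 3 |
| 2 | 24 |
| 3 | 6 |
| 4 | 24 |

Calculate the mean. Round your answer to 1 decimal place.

2.9

Values: 1, 2, 3, 4
Σfx = 3×1 + 24×2 + 6×3 + 24×4 = 165
n = Σf = 57
Mean = 165 / 57 = 2.8947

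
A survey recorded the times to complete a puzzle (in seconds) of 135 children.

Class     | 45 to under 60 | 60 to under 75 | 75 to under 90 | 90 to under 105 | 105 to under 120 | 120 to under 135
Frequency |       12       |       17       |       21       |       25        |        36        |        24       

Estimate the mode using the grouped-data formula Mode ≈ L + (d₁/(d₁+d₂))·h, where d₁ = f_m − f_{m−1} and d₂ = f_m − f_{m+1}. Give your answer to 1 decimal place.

Modal class: 105 to under 120 (highest frequency 36).
d₁ = 36 − 25 = 11, d₂ = 36 − 24 = 12
Mode ≈ 105 + (11/(11+12)) × 15 = 105 + 7.1739 = 112.1739

112.2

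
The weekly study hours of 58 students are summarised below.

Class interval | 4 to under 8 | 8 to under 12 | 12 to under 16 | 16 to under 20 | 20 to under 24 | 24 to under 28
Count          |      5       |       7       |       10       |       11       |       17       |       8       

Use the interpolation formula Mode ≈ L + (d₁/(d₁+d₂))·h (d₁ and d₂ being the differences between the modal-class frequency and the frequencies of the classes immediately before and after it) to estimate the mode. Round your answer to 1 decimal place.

Modal class: 20 to under 24 (highest frequency 17).
d₁ = 17 − 11 = 6, d₂ = 17 − 8 = 9
Mode ≈ 20 + (6/(6+9)) × 4 = 20 + 1.6000 = 21.6000

21.6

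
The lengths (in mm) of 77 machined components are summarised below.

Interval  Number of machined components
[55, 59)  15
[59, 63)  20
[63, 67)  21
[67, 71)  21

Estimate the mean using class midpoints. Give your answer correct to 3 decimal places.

Midpoints: 57, 61, 65, 69
Σfm = 15×57 + 20×61 + 21×65 + 21×69 = 4889
n = Σf = 77
Mean = 4889 / 77 = 63.4935

63.494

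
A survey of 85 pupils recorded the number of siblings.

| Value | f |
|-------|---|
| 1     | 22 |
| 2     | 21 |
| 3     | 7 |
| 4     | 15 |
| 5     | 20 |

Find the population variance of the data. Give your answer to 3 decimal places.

Values: 1, 2, 3, 4, 5
n = 85, Σfx = 245, mean = 2.8824
Σfx² = 909
Σf(x − x̄)² = Σfx² − (Σfx)²/n = 909 − 245²/85 = 202.8235
Population variance = 202.8235 / 85 = 2.3862

2.386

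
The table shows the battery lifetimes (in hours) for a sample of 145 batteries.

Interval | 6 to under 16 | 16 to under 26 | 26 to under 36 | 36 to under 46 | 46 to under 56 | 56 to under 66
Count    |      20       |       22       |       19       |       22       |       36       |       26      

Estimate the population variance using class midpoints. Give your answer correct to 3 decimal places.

Midpoints: 11, 21, 31, 41, 51, 61
n = 145, Σfm = 5595, mean = 38.5862
Σfm² = 257745
Σf(m − x̄)² = Σfm² − (Σfm)²/n = 257745 − 5595²/145 = 41855.1724
Population variance = 41855.1724 / 145 = 288.6564

288.656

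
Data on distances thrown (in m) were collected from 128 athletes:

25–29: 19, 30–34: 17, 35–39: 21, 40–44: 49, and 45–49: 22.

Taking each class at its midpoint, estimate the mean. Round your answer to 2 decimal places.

38.48

Midpoints: 27, 32, 37, 42, 47
Σfm = 19×27 + 17×32 + 21×37 + 49×42 + 22×47 = 4926
n = Σf = 128
Mean = 4926 / 128 = 38.4844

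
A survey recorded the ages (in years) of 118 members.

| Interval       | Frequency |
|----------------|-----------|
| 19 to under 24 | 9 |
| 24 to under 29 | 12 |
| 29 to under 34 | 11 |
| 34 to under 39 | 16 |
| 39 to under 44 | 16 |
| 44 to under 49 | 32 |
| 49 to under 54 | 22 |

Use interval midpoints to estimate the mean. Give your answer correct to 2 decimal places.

40.06

Midpoints: 21.5, 26.5, 31.5, 36.5, 41.5, 46.5, 51.5
Σfm = 9×21.5 + 12×26.5 + 11×31.5 + 16×36.5 + 16×41.5 + 32×46.5 + 22×51.5 = 4727
n = Σf = 118
Mean = 4727 / 118 = 40.0593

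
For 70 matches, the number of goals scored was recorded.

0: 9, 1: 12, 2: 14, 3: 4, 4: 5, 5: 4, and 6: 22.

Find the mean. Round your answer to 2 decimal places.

Values: 0, 1, 2, 3, 4, 5, 6
Σfx = 9×0 + 12×1 + 14×2 + 4×3 + 5×4 + 4×5 + 22×6 = 224
n = Σf = 70
Mean = 224 / 70 = 3.2000

3.20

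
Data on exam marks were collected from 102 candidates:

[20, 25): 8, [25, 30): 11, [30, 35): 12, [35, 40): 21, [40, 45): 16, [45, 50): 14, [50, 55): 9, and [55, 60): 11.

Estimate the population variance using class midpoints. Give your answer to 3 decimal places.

Midpoints: 22.5, 27.5, 32.5, 37.5, 42.5, 47.5, 52.5, 57.5
n = 102, Σfm = 4110, mean = 40.2941
Σfm² = 176237.5
Σf(m − x̄)² = Σfm² − (Σfm)²/n = 176237.5 − 4110²/102 = 10628.6765
Population variance = 10628.6765 / 102 = 104.2027

104.203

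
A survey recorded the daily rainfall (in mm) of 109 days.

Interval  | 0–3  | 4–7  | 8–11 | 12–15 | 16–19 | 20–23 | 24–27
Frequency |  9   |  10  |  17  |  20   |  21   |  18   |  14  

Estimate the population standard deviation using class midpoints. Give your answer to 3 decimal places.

7.124

Midpoints: 1.5, 5.5, 9.5, 13.5, 17.5, 21.5, 25.5
n = 109, Σfm = 1611.5, mean = 14.7844
Σfm² = 29357.25
Σf(m − x̄)² = Σfm² − (Σfm)²/n = 29357.25 − 1611.5²/109 = 5532.1835
Population variance = 5532.1835 / 109 = 50.7540
Standard deviation = √50.7540 = 7.1242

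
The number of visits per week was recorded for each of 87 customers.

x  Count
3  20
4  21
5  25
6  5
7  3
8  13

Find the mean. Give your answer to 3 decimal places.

4.874

Values: 3, 4, 5, 6, 7, 8
Σfx = 20×3 + 21×4 + 25×5 + 5×6 + 3×7 + 13×8 = 424
n = Σf = 87
Mean = 424 / 87 = 4.8736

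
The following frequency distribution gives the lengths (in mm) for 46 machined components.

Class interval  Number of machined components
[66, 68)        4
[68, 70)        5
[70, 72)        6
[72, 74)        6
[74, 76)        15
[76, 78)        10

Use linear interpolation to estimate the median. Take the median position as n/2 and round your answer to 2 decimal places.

Cumulative frequencies: 4, 9, 15, 21, 36, 46
n = 46; position = n/2 = 23.
This falls in the class [74, 76): L = 74, F = 21, f = 15, h = 2.
Median ≈ 74 + ((23 − 21) / 15) × 2 = 74.2667

74.27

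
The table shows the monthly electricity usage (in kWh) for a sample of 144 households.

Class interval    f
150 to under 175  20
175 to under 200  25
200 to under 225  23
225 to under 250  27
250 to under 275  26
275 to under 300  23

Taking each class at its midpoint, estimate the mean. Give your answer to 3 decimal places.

Midpoints: 162.5, 187.5, 212.5, 237.5, 262.5, 287.5
Σfm = 20×162.5 + 25×187.5 + 23×212.5 + 27×237.5 + 26×262.5 + 23×287.5 = 32675
n = Σf = 144
Mean = 32675 / 144 = 226.9097

226.910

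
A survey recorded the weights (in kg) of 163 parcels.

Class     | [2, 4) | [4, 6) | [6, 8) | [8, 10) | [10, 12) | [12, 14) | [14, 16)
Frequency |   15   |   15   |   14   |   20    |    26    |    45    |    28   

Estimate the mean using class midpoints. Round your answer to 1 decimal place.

Midpoints: 3, 5, 7, 9, 11, 13, 15
Σfm = 15×3 + 15×5 + 14×7 + 20×9 + 26×11 + 45×13 + 28×15 = 1689
n = Σf = 163
Mean = 1689 / 163 = 10.3620

10.4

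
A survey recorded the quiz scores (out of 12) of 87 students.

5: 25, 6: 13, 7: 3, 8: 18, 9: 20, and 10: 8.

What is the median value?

Cumulative frequencies: 25, 38, 41, 59, 79, 87
n = 87, so the median is the value in position (n+1)/2 = 44.
Position 44 falls at value 8.

8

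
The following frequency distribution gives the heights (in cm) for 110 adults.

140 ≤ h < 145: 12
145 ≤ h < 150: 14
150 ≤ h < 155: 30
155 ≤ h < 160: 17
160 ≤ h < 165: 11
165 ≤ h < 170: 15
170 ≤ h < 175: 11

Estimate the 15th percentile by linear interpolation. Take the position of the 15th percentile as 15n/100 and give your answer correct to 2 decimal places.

146.61

Cumulative frequencies: 12, 26, 56, 73, 84, 99, 110
n = 110; position = 15n/100 = 16.5.
This falls in the class 145 ≤ h < 150: L = 145, F = 12, f = 14, h = 5.
15th percentile ≈ 145 + ((16.5 − 12) / 14) × 5 = 146.6071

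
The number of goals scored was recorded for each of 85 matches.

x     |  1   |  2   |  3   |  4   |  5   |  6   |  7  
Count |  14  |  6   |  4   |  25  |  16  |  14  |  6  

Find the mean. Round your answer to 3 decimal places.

Values: 1, 2, 3, 4, 5, 6, 7
Σfx = 14×1 + 6×2 + 4×3 + 25×4 + 16×5 + 14×6 + 6×7 = 344
n = Σf = 85
Mean = 344 / 85 = 4.0471

4.047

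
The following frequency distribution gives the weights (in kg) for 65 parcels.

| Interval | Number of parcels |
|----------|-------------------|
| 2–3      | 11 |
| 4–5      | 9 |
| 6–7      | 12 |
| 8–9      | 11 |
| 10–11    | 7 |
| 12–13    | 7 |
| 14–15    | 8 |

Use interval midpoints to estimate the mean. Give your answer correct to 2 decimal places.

7.95

Midpoints: 2.5, 4.5, 6.5, 8.5, 10.5, 12.5, 14.5
Σfm = 11×2.5 + 9×4.5 + 12×6.5 + 11×8.5 + 7×10.5 + 7×12.5 + 8×14.5 = 516.5
n = Σf = 65
Mean = 516.5 / 65 = 7.9462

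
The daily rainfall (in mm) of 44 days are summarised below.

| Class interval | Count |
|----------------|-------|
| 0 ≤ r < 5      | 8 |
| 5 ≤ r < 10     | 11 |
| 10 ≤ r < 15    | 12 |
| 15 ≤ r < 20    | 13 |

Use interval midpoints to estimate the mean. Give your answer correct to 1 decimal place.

10.9

Midpoints: 2.5, 7.5, 12.5, 17.5
Σfm = 8×2.5 + 11×7.5 + 12×12.5 + 13×17.5 = 480
n = Σf = 44
Mean = 480 / 44 = 10.9091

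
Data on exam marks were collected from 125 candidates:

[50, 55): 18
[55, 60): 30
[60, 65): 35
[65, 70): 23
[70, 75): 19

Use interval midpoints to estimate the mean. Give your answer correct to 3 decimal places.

Midpoints: 52.5, 57.5, 62.5, 67.5, 72.5
Σfm = 18×52.5 + 30×57.5 + 35×62.5 + 23×67.5 + 19×72.5 = 7787.5
n = Σf = 125
Mean = 7787.5 / 125 = 62.3000

62.300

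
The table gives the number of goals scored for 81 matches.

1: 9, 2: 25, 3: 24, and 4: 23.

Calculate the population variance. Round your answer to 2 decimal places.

0.98

Values: 1, 2, 3, 4
n = 81, Σfx = 223, mean = 2.7531
Σfx² = 693
Σf(x − x̄)² = Σfx² − (Σfx)²/n = 693 − 223²/81 = 79.0617
Population variance = 79.0617 / 81 = 0.9761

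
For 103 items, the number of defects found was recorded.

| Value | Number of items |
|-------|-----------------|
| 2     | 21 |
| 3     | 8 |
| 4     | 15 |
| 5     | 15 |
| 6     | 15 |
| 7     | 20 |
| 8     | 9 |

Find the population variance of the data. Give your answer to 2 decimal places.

Values: 2, 3, 4, 5, 6, 7, 8
n = 103, Σfx = 503, mean = 4.8835
Σfx² = 2867
Σf(x − x̄)² = Σfx² − (Σfx)²/n = 2867 − 503²/103 = 410.6019
Population variance = 410.6019 / 103 = 3.9864

3.99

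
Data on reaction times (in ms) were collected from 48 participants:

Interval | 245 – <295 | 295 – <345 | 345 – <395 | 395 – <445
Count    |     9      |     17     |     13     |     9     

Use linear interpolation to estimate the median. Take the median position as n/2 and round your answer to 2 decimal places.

Cumulative frequencies: 9, 26, 39, 48
n = 48; position = n/2 = 24.
This falls in the class 295 – <345: L = 295, F = 9, f = 17, h = 50.
Median ≈ 295 + ((24 − 9) / 17) × 50 = 339.1176

339.12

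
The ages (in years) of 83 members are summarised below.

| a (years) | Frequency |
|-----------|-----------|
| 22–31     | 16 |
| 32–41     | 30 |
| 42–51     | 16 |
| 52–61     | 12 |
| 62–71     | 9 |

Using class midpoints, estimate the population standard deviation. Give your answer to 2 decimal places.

Midpoints: 26.5, 36.5, 46.5, 56.5, 66.5
n = 83, Σfm = 3539.5, mean = 42.6446
Σfm² = 163906.75
Σf(m − x̄)² = Σfm² − (Σfm)²/n = 163906.75 − 3539.5²/83 = 12966.2651
Population variance = 12966.2651 / 83 = 156.2201
Standard deviation = √156.2201 = 12.4988

12.50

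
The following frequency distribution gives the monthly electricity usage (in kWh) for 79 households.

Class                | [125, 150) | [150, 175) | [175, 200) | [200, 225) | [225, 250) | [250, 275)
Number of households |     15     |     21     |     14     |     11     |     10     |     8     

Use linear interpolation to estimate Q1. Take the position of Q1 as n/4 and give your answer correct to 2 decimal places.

Cumulative frequencies: 15, 36, 50, 61, 71, 79
n = 79; position = n/4 = 19.75.
This falls in the class [150, 175): L = 150, F = 15, f = 21, h = 25.
Lower quartile ≈ 150 + ((19.75 − 15) / 21) × 25 = 155.6548

155.65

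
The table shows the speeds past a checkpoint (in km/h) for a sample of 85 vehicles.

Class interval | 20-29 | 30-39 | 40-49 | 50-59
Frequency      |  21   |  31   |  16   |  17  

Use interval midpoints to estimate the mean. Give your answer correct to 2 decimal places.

37.91

Midpoints: 24.5, 34.5, 44.5, 54.5
Σfm = 21×24.5 + 31×34.5 + 16×44.5 + 17×54.5 = 3222.5
n = Σf = 85
Mean = 3222.5 / 85 = 37.9118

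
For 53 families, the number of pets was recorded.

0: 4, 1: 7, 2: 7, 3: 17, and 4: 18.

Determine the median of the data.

3

Cumulative frequencies: 4, 11, 18, 35, 53
n = 53, so the median is the value in position (n+1)/2 = 27.
Position 27 falls at value 3.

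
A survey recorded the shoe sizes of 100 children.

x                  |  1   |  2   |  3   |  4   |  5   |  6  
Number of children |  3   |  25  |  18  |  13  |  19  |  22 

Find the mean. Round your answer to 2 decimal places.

Values: 1, 2, 3, 4, 5, 6
Σfx = 3×1 + 25×2 + 18×3 + 13×4 + 19×5 + 22×6 = 386
n = Σf = 100
Mean = 386 / 100 = 3.8600

3.86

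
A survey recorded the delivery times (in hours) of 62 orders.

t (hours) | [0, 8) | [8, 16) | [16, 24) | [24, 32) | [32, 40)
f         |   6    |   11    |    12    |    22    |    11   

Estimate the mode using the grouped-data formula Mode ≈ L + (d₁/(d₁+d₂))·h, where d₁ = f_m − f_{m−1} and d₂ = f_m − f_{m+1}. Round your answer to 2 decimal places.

Modal class: [24, 32) (highest frequency 22).
d₁ = 22 − 12 = 10, d₂ = 22 − 11 = 11
Mode ≈ 24 + (10/(10+11)) × 8 = 24 + 3.8095 = 27.8095

27.81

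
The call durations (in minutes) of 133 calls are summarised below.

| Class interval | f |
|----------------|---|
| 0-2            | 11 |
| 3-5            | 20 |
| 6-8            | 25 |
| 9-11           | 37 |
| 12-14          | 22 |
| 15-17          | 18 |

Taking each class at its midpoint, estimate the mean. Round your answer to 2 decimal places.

9.10

Midpoints: 1, 4, 7, 10, 13, 16
Σfm = 11×1 + 20×4 + 25×7 + 37×10 + 22×13 + 18×16 = 1210
n = Σf = 133
Mean = 1210 / 133 = 9.0977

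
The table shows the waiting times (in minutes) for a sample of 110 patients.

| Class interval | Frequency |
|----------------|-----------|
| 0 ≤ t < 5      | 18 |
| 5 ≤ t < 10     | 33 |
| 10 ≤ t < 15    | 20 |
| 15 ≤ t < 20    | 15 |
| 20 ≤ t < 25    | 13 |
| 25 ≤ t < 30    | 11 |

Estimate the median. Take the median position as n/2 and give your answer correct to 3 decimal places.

Cumulative frequencies: 18, 51, 71, 86, 99, 110
n = 110; position = n/2 = 55.
This falls in the class 10 ≤ t < 15: L = 10, F = 51, f = 20, h = 5.
Median ≈ 10 + ((55 − 51) / 20) × 5 = 11.0000

11.000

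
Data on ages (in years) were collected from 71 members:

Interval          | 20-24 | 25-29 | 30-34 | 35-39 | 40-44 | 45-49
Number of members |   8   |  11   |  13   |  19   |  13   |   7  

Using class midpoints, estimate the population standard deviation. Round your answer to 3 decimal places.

Midpoints: 22, 27, 32, 37, 42, 47
n = 71, Σfm = 2467, mean = 34.7465
Σfm² = 89609
Σf(m − x̄)² = Σfm² − (Σfm)²/n = 89609 − 2467²/71 = 3889.4366
Population variance = 3889.4366 / 71 = 54.7808
Standard deviation = √54.7808 = 7.4014

7.401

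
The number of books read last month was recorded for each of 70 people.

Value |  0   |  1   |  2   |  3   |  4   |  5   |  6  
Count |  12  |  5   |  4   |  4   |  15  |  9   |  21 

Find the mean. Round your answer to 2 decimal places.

3.66

Values: 0, 1, 2, 3, 4, 5, 6
Σfx = 12×0 + 5×1 + 4×2 + 4×3 + 15×4 + 9×5 + 21×6 = 256
n = Σf = 70
Mean = 256 / 70 = 3.6571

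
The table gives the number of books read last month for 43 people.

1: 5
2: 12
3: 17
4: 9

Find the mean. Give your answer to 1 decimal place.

Values: 1, 2, 3, 4
Σfx = 5×1 + 12×2 + 17×3 + 9×4 = 116
n = Σf = 43
Mean = 116 / 43 = 2.6977

2.7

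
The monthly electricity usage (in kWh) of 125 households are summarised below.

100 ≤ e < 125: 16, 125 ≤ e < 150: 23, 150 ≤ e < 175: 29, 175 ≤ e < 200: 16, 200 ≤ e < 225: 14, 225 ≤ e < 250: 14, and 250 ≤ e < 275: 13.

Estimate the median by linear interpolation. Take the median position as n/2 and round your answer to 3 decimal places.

Cumulative frequencies: 16, 39, 68, 84, 98, 112, 125
n = 125; position = n/2 = 62.5.
This falls in the class 150 ≤ e < 175: L = 150, F = 39, f = 29, h = 25.
Median ≈ 150 + ((62.5 − 39) / 29) × 25 = 170.2586

170.259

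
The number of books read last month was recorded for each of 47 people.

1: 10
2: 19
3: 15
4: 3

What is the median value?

2

Cumulative frequencies: 10, 29, 44, 47
n = 47, so the median is the value in position (n+1)/2 = 24.
Position 24 falls at value 2.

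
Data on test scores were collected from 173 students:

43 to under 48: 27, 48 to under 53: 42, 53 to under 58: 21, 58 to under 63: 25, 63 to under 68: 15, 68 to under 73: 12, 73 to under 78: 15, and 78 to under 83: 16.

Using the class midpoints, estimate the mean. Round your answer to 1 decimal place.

Midpoints: 45.5, 50.5, 55.5, 60.5, 65.5, 70.5, 75.5, 80.5
Σfm = 27×45.5 + 42×50.5 + 21×55.5 + 25×60.5 + 15×65.5 + 12×70.5 + 15×75.5 + 16×80.5 = 10276.5
n = Σf = 173
Mean = 10276.5 / 173 = 59.4017

59.4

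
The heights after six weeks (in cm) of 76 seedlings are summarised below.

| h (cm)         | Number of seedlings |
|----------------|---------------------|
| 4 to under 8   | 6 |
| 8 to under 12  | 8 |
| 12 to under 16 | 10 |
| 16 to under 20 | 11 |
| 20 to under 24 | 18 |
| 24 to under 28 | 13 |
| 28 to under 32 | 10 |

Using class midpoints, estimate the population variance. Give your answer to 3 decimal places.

Midpoints: 6, 10, 14, 18, 22, 26, 30
n = 76, Σfm = 1488, mean = 19.5789
Σfm² = 33040
Σf(m − x̄)² = Σfm² − (Σfm)²/n = 33040 − 1488²/76 = 3906.5263
Population variance = 3906.5263 / 76 = 51.4017

51.402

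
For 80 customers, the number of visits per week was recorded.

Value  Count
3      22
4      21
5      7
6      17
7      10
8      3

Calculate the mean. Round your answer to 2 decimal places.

Values: 3, 4, 5, 6, 7, 8
Σfx = 22×3 + 21×4 + 7×5 + 17×6 + 10×7 + 3×8 = 381
n = Σf = 80
Mean = 381 / 80 = 4.7625

4.76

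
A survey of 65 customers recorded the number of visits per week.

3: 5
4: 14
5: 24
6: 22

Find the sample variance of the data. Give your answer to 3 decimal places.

Values: 3, 4, 5, 6
n = 65, Σfx = 323, mean = 4.9692
Σfx² = 1661
Σf(x − x̄)² = Σfx² − (Σfx)²/n = 1661 − 323²/65 = 55.9385
Sample variance = 55.9385 / 64 = 0.8740

0.874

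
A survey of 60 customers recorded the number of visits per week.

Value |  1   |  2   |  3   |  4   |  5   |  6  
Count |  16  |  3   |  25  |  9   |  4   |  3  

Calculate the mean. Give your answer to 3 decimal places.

2.850

Values: 1, 2, 3, 4, 5, 6
Σfx = 16×1 + 3×2 + 25×3 + 9×4 + 4×5 + 3×6 = 171
n = Σf = 60
Mean = 171 / 60 = 2.8500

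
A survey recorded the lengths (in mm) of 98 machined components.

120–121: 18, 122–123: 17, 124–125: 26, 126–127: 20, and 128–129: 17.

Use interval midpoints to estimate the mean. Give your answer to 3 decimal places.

124.520

Midpoints: 120.5, 122.5, 124.5, 126.5, 128.5
Σfm = 18×120.5 + 17×122.5 + 26×124.5 + 20×126.5 + 17×128.5 = 12203
n = Σf = 98
Mean = 12203 / 98 = 124.5204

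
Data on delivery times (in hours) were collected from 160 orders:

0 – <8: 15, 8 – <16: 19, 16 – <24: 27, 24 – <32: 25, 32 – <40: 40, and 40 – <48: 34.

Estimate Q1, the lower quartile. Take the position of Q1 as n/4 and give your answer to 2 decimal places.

17.78

Cumulative frequencies: 15, 34, 61, 86, 126, 160
n = 160; position = n/4 = 40.
This falls in the class 16 – <24: L = 16, F = 34, f = 27, h = 8.
Lower quartile ≈ 16 + ((40 − 34) / 27) × 8 = 17.7778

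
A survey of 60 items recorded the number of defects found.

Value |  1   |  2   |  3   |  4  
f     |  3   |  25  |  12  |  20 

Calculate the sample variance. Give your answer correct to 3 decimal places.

0.932

Values: 1, 2, 3, 4
n = 60, Σfx = 169, mean = 2.8167
Σfx² = 531
Σf(x − x̄)² = Σfx² − (Σfx)²/n = 531 − 169²/60 = 54.9833
Sample variance = 54.9833 / 59 = 0.9319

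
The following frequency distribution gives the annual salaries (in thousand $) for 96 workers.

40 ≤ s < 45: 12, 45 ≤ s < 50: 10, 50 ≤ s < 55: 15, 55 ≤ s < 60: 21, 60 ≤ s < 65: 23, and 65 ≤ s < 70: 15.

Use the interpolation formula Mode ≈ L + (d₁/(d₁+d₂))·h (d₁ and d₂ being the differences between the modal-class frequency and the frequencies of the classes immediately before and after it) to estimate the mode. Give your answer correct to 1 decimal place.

Modal class: 60 ≤ s < 65 (highest frequency 23).
d₁ = 23 − 21 = 2, d₂ = 23 − 15 = 8
Mode ≈ 60 + (2/(2+8)) × 5 = 60 + 1.0000 = 61.0000

61.0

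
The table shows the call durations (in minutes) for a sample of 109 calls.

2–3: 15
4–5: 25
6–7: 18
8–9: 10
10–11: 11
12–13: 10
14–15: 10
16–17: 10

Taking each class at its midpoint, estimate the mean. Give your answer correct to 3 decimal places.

8.280

Midpoints: 2.5, 4.5, 6.5, 8.5, 10.5, 12.5, 14.5, 16.5
Σfm = 15×2.5 + 25×4.5 + 18×6.5 + 10×8.5 + 11×10.5 + 10×12.5 + 10×14.5 + 10×16.5 = 902.5
n = Σf = 109
Mean = 902.5 / 109 = 8.2798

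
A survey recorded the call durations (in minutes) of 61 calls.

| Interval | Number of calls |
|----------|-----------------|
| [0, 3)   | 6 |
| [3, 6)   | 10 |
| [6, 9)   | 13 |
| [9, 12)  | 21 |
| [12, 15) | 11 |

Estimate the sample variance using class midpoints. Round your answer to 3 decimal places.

13.766

Midpoints: 1.5, 4.5, 7.5, 10.5, 13.5
n = 61, Σfm = 520.5, mean = 8.5328
Σfm² = 5267.25
Σf(m − x̄)² = Σfm² − (Σfm)²/n = 5267.25 − 520.5²/61 = 825.9344
Sample variance = 825.9344 / 60 = 13.7656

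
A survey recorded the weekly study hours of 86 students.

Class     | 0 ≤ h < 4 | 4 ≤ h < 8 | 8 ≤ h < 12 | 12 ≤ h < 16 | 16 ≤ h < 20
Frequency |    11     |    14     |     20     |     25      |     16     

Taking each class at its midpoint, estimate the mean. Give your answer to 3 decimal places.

10.977

Midpoints: 2, 6, 10, 14, 18
Σfm = 11×2 + 14×6 + 20×10 + 25×14 + 16×18 = 944
n = Σf = 86
Mean = 944 / 86 = 10.9767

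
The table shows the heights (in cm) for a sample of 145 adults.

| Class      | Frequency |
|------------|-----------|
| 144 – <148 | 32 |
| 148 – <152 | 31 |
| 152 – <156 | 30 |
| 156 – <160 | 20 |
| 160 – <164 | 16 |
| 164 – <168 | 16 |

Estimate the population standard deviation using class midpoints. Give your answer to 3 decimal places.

Midpoints: 146, 150, 154, 158, 162, 166
n = 145, Σfm = 22350, mean = 154.1379
Σfm² = 3451172
Σf(m − x̄)² = Σfm² − (Σfm)²/n = 3451172 − 22350²/145 = 6189.2414
Population variance = 6189.2414 / 145 = 42.6844
Standard deviation = √42.6844 = 6.5333

6.533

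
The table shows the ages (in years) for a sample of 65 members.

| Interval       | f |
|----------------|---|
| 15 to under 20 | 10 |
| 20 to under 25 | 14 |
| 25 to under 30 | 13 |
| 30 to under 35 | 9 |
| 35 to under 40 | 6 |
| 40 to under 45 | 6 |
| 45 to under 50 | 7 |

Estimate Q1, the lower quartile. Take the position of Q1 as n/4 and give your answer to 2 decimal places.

Cumulative frequencies: 10, 24, 37, 46, 52, 58, 65
n = 65; position = n/4 = 16.25.
This falls in the class 20 to under 25: L = 20, F = 10, f = 14, h = 5.
Lower quartile ≈ 20 + ((16.25 − 10) / 14) × 5 = 22.2321

22.23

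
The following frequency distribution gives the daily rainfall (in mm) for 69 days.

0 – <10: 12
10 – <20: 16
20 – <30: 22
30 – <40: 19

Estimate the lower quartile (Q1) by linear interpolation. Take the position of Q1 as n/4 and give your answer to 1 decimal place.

Cumulative frequencies: 12, 28, 50, 69
n = 69; position = n/4 = 17.25.
This falls in the class 10 – <20: L = 10, F = 12, f = 16, h = 10.
Lower quartile ≈ 10 + ((17.25 − 12) / 16) × 10 = 13.2812

13.3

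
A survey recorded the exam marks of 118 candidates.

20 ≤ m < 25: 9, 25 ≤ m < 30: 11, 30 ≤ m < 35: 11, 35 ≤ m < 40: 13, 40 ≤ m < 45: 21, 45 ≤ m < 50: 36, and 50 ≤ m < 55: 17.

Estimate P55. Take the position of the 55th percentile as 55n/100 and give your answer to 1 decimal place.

45.0

Cumulative frequencies: 9, 20, 31, 44, 65, 101, 118
n = 118; position = 55n/100 = 64.9.
This falls in the class 40 ≤ m < 45: L = 40, F = 44, f = 21, h = 5.
55th percentile ≈ 40 + ((64.9 − 44) / 21) × 5 = 44.9762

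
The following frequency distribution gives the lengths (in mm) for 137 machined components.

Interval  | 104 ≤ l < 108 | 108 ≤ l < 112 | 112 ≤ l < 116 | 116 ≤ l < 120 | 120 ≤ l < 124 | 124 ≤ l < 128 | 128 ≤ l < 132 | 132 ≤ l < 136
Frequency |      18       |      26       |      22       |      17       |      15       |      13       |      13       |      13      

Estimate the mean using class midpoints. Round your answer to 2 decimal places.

118.12

Midpoints: 106, 110, 114, 118, 122, 126, 130, 134
Σfm = 18×106 + 26×110 + 22×114 + 17×118 + 15×122 + 13×126 + 13×130 + 13×134 = 16182
n = Σf = 137
Mean = 16182 / 137 = 118.1168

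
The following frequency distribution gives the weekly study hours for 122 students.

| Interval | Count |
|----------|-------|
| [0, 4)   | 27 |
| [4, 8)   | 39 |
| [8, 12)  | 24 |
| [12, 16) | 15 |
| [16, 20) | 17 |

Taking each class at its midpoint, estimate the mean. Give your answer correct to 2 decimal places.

Midpoints: 2, 6, 10, 14, 18
Σfm = 27×2 + 39×6 + 24×10 + 15×14 + 17×18 = 1044
n = Σf = 122
Mean = 1044 / 122 = 8.5574

8.56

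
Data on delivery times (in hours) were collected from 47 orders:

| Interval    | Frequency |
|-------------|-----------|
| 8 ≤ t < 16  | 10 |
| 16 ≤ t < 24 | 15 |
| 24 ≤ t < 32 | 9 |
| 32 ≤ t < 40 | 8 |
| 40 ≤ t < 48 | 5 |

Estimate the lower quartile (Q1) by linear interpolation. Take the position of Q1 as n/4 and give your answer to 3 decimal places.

Cumulative frequencies: 10, 25, 34, 42, 47
n = 47; position = n/4 = 11.75.
This falls in the class 16 ≤ t < 24: L = 16, F = 10, f = 15, h = 8.
Lower quartile ≈ 16 + ((11.75 − 10) / 15) × 8 = 16.9333

16.933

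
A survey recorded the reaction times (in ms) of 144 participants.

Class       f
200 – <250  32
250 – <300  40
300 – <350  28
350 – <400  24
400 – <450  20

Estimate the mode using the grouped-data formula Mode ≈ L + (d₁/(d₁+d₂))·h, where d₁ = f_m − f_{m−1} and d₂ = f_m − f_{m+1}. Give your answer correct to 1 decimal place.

Modal class: 250 – <300 (highest frequency 40).
d₁ = 40 − 32 = 8, d₂ = 40 − 28 = 12
Mode ≈ 250 + (8/(8+12)) × 50 = 250 + 20.0000 = 270.0000

270.0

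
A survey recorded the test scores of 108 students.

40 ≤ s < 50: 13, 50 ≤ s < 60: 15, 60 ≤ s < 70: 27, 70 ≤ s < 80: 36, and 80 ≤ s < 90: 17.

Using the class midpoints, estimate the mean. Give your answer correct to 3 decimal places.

67.685

Midpoints: 45, 55, 65, 75, 85
Σfm = 13×45 + 15×55 + 27×65 + 36×75 + 17×85 = 7310
n = Σf = 108
Mean = 7310 / 108 = 67.6852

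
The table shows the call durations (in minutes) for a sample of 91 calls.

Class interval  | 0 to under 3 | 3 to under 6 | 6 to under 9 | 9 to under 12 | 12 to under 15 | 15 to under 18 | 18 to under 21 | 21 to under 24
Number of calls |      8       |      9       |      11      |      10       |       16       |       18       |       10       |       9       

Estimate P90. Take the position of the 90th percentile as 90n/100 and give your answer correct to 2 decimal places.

Cumulative frequencies: 8, 17, 28, 38, 54, 72, 82, 91
n = 91; position = 90n/100 = 81.9.
This falls in the class 18 to under 21: L = 18, F = 72, f = 10, h = 3.
90th percentile ≈ 18 + ((81.9 − 72) / 10) × 3 = 20.9700

20.97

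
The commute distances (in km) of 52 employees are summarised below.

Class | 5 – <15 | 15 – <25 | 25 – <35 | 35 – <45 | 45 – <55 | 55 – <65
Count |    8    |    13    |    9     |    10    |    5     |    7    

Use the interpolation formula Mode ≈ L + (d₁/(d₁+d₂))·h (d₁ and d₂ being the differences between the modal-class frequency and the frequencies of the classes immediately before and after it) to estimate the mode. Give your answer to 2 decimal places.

Modal class: 15 – <25 (highest frequency 13).
d₁ = 13 − 8 = 5, d₂ = 13 − 9 = 4
Mode ≈ 15 + (5/(5+4)) × 10 = 15 + 5.5556 = 20.5556

20.56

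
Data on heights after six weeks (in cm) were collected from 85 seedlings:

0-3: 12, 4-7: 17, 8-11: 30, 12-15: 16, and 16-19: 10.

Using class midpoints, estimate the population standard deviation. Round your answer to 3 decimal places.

4.767

Midpoints: 1.5, 5.5, 9.5, 13.5, 17.5
n = 85, Σfm = 787.5, mean = 9.2647
Σfm² = 9227.25
Σf(m − x̄)² = Σfm² − (Σfm)²/n = 9227.25 − 787.5²/85 = 1931.2941
Population variance = 1931.2941 / 85 = 22.7211
Standard deviation = √22.7211 = 4.7667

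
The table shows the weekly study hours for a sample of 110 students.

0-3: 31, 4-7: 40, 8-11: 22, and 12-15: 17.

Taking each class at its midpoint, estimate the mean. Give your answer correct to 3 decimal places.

Midpoints: 1.5, 5.5, 9.5, 13.5
Σfm = 31×1.5 + 40×5.5 + 22×9.5 + 17×13.5 = 705
n = Σf = 110
Mean = 705 / 110 = 6.4091

6.409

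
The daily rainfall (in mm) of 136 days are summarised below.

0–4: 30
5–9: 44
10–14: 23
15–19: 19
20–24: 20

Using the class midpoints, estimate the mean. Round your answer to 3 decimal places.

10.346

Midpoints: 2, 7, 12, 17, 22
Σfm = 30×2 + 44×7 + 23×12 + 19×17 + 20×22 = 1407
n = Σf = 136
Mean = 1407 / 136 = 10.3456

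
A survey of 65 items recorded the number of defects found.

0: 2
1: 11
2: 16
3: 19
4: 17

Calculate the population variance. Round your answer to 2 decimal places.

Values: 0, 1, 2, 3, 4
n = 65, Σfx = 168, mean = 2.5846
Σfx² = 518
Σf(x − x̄)² = Σfx² − (Σfx)²/n = 518 − 168²/65 = 83.7846
Population variance = 83.7846 / 65 = 1.2890

1.29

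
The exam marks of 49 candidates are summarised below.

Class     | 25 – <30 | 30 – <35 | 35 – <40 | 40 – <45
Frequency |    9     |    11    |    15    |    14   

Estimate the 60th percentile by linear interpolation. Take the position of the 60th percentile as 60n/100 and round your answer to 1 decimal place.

38.1

Cumulative frequencies: 9, 20, 35, 49
n = 49; position = 60n/100 = 29.4.
This falls in the class 35 – <40: L = 35, F = 20, f = 15, h = 5.
60th percentile ≈ 35 + ((29.4 − 20) / 15) × 5 = 38.1333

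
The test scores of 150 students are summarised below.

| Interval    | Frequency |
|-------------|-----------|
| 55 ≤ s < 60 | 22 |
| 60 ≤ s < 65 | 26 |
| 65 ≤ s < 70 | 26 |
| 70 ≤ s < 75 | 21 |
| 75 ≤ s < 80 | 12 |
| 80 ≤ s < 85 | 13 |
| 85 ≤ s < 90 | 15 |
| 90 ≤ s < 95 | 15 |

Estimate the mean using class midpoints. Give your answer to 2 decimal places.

Midpoints: 57.5, 62.5, 67.5, 72.5, 77.5, 82.5, 87.5, 92.5
Σfm = 22×57.5 + 26×62.5 + 26×67.5 + 21×72.5 + 12×77.5 + 13×82.5 + 15×87.5 + 15×92.5 = 10870
n = Σf = 150
Mean = 10870 / 150 = 72.4667

72.47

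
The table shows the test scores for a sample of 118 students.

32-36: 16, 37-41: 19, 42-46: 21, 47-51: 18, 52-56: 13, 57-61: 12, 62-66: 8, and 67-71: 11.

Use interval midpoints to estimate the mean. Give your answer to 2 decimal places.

Midpoints: 34, 39, 44, 49, 54, 59, 64, 69
Σfm = 16×34 + 19×39 + 21×44 + 18×49 + 13×54 + 12×59 + 8×64 + 11×69 = 5772
n = Σf = 118
Mean = 5772 / 118 = 48.9153

48.92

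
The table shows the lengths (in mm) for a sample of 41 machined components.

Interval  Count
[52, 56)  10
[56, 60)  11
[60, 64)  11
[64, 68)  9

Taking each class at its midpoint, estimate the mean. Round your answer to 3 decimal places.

59.854

Midpoints: 54, 58, 62, 66
Σfm = 10×54 + 11×58 + 11×62 + 9×66 = 2454
n = Σf = 41
Mean = 2454 / 41 = 59.8537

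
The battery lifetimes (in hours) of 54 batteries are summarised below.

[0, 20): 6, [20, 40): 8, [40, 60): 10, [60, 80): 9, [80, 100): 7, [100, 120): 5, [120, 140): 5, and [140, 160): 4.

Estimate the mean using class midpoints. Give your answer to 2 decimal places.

71.48

Midpoints: 10, 30, 50, 70, 90, 110, 130, 150
Σfm = 6×10 + 8×30 + 10×50 + 9×70 + 7×90 + 5×110 + 5×130 + 4×150 = 3860
n = Σf = 54
Mean = 3860 / 54 = 71.4815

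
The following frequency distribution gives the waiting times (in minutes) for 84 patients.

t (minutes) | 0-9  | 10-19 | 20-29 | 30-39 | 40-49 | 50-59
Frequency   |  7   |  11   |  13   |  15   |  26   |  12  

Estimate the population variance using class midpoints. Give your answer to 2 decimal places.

230.44

Midpoints: 4.5, 14.5, 24.5, 34.5, 44.5, 54.5
n = 84, Σfm = 2838, mean = 33.7857
Σfm² = 115241
Σf(m − x̄)² = Σfm² − (Σfm)²/n = 115241 − 2838²/84 = 19357.1429
Population variance = 19357.1429 / 84 = 230.4422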